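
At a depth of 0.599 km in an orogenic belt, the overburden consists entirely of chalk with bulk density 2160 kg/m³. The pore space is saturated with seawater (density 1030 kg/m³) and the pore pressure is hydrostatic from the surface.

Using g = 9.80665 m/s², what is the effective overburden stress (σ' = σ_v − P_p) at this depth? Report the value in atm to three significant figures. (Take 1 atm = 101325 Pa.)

Overburden (lithostatic) stress σ_v:
chalk: 2160 kg/m³ × 9.80665 m/s² × 599 m = 1.269×10^7 Pa = 12.69 MPa
Pore pressure P_p = 1030 kg/m³ × 9.80665 m/s² × 599 m = 6.050×10^6 Pa = 6.050 MPa
Effective stress σ' = σ_v − P_p = 12.69 − 6.050 = 6.6378 MPa = 65.510 atm

65.5 atm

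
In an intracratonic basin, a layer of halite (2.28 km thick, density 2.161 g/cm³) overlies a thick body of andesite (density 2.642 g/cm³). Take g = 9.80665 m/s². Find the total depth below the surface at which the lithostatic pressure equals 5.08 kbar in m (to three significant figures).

20000 m

Pressure at base of upper layers: 2161×9.80665×2280 = 4.832×10^7 Pa = 0.4832 kbar
Remaining pressure to be supplied by andesite: 5.080×10^8 − 4.832×10^7 = 4.597×10^8 Pa
Additional depth in andesite = 4.597×10^8 Pa / (2642 kg/m³ × 9.80665 m/s²) = 17742 m
Total depth = 2280 m + 17742 m = 20022 m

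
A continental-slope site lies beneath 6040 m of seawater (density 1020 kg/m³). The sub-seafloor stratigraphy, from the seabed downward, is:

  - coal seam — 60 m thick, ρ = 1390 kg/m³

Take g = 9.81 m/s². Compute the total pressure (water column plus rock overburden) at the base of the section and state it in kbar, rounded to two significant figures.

0.61 kbar

seawater: 1020 kg/m³ × 9.81 m/s² × 6040 m = 6.044×10^7 Pa = 0.6044 kbar
coal seam: 1390 kg/m³ × 9.81 m/s² × 60 m = 8.182×10^5 Pa = 8.182×10^-3 kbar
Total = 0.6044 + 8.182×10^-3 = 0.61256 kbar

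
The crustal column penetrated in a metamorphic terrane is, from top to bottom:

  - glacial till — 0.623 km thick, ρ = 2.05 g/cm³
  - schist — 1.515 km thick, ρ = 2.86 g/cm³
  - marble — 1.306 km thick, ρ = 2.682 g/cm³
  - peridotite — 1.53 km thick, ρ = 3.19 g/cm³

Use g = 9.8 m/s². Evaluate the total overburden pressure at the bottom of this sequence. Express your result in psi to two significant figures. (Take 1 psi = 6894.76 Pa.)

20000 psi

glacial till: 2050 kg/m³ × 9.8 m/s² × 623 m = 1.252×10^7 Pa = 1815 psi
schist: 2860 kg/m³ × 9.8 m/s² × 1515 m = 4.246×10^7 Pa = 6159 psi
marble: 2682 kg/m³ × 9.8 m/s² × 1306 m = 3.433×10^7 Pa = 4979 psi
peridotite: 3190 kg/m³ × 9.8 m/s² × 1530 m = 4.783×10^7 Pa = 6937 psi
Total = 1815 + 6159 + 4979 + 6937 = 19890 psi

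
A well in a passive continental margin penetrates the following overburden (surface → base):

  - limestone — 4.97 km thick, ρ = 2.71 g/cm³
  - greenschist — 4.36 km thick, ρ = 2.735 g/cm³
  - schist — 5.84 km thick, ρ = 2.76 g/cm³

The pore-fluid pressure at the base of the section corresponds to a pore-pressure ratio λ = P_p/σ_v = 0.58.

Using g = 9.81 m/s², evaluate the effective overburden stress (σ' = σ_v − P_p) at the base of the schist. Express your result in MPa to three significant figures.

Overburden (lithostatic) stress σ_v:
limestone: 2710 kg/m³ × 9.81 m/s² × 4970 m = 1.321×10^8 Pa = 132.1 MPa
greenschist: 2735 kg/m³ × 9.81 m/s² × 4360 m = 1.170×10^8 Pa = 117.0 MPa
schist: 2760 kg/m³ × 9.81 m/s² × 5840 m = 1.581×10^8 Pa = 158.1 MPa
Total = 132.1 + 117.0 + 158.1 = 407.23 MPa
Pore pressure P_p = λ·σ_v = 0.58 × 407.2 MPa = 236.2 MPa
Effective stress σ' = σ_v − P_p = 407.2 − 236.2 = 171.04 MPa

171 MPa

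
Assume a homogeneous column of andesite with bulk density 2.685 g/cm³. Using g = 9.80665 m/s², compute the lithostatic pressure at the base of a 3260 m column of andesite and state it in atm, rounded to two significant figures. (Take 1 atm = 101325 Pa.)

andesite: 2685 kg/m³ × 9.80665 m/s² × 3260 m = 8.584×10^7 Pa = 847.2 atm

850 atm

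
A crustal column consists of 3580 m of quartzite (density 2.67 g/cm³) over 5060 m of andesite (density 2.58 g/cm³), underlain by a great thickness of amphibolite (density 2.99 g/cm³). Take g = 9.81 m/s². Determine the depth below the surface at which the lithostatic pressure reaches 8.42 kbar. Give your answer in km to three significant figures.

Pressure at base of upper layers: 2670×9.81×3580 + 2580×9.81×5060 = 2.218×10^8 Pa = 2.218 kbar
Remaining pressure to be supplied by amphibolite: 8.420×10^8 − 2.218×10^8 = 6.202×10^8 Pa
Additional depth in amphibolite = 6.202×10^8 Pa / (2990 kg/m³ × 9.81 m/s²) = 21143 m
Total depth = 8640 m + 21143 m = 29783 m
= 29.783 km

29.8 km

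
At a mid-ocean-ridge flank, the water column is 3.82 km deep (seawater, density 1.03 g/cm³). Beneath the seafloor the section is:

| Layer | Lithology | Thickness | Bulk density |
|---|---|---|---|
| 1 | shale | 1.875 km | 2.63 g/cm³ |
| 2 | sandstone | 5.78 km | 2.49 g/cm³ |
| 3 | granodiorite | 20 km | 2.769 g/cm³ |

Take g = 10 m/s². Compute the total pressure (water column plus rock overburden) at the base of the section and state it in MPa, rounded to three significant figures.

seawater: 1030 kg/m³ × 10 m/s² × 3820 m = 3.935×10^7 Pa = 39.35 MPa
shale: 2630 kg/m³ × 10 m/s² × 1875 m = 4.931×10^7 Pa = 49.31 MPa
sandstone: 2490 kg/m³ × 10 m/s² × 5780 m = 1.439×10^8 Pa = 143.9 MPa
granodiorite: 2769 kg/m³ × 10 m/s² × 20000 m = 5.538×10^8 Pa = 553.8 MPa
Total = 39.35 + 49.31 + 143.9 + 553.8 = 786.38 MPa

786 MPa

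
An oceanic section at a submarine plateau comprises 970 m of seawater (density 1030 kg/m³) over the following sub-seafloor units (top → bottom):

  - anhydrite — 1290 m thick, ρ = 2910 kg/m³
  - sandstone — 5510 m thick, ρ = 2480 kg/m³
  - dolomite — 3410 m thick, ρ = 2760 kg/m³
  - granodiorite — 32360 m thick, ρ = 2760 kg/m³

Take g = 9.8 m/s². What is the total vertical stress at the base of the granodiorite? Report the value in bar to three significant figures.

seawater: 1030 kg/m³ × 9.8 m/s² × 970 m = 9.791×10^6 Pa = 97.91 bar
anhydrite: 2910 kg/m³ × 9.8 m/s² × 1290 m = 3.679×10^7 Pa = 367.9 bar
sandstone: 2480 kg/m³ × 9.8 m/s² × 5510 m = 1.339×10^8 Pa = 1339 bar
dolomite: 2760 kg/m³ × 9.8 m/s² × 3410 m = 9.223×10^7 Pa = 922.3 bar
granodiorite: 2760 kg/m³ × 9.8 m/s² × 32360 m = 8.753×10^8 Pa = 8753 bar
Total = 97.91 + 367.9 + 1339 + 922.3 + 8753 = 11480 bar

11500 bar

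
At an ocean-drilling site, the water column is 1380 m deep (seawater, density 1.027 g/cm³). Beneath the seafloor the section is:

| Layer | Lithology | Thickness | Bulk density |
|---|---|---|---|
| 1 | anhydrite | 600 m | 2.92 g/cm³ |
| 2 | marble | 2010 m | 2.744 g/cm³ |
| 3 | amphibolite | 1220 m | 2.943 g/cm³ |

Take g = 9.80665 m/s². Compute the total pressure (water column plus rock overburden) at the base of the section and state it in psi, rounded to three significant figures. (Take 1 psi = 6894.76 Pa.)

17500 psi

seawater: 1027 kg/m³ × 9.80665 m/s² × 1380 m = 1.390×10^7 Pa = 2016 psi
anhydrite: 2920 kg/m³ × 9.80665 m/s² × 600 m = 1.718×10^7 Pa = 2492 psi
marble: 2744 kg/m³ × 9.80665 m/s² × 2010 m = 5.409×10^7 Pa = 7845 psi
amphibolite: 2943 kg/m³ × 9.80665 m/s² × 1220 m = 3.521×10^7 Pa = 5107 psi
Total = 2016 + 2492 + 7845 + 5107 = 17459 psi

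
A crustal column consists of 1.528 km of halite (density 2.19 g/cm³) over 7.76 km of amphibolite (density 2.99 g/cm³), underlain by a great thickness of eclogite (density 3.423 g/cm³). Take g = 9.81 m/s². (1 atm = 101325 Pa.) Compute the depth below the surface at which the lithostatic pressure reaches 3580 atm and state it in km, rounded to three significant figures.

12.3 km

Pressure at base of upper layers: 2190×9.81×1528 + 2990×9.81×7760 = 2.604×10^8 Pa = 2570 atm
Remaining pressure to be supplied by eclogite: 3.627×10^8 − 2.604×10^8 = 1.023×10^8 Pa
Additional depth in eclogite = 1.023×10^8 Pa / (3423 kg/m³ × 9.81 m/s²) = 3046.5 m
Total depth = 9288 m + 3046.5 m = 12335 m
= 12.335 km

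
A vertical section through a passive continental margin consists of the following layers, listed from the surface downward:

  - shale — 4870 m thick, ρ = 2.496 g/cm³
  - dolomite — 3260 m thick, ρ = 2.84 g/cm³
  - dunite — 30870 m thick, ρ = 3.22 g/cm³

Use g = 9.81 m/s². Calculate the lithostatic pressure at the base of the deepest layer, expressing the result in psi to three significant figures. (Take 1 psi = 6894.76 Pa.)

172000 psi

shale: 2496 kg/m³ × 9.81 m/s² × 4870 m = 1.192×10^8 Pa = 17295 psi
dolomite: 2840 kg/m³ × 9.81 m/s² × 3260 m = 9.082×10^7 Pa = 13173 psi
dunite: 3220 kg/m³ × 9.81 m/s² × 30870 m = 9.751×10^8 Pa = 1.414×10^5 psi
Total = 17295 + 13173 + 1.414×10^5 = 1.7190×10^5 psi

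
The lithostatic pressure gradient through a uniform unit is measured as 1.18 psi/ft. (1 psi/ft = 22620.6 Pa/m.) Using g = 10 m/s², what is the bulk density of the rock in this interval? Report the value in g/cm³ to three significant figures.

2.67 g/cm³

ρ = (dP/dz)/g = 1.18 psi/ft / 10 m/s² = 26692 Pa/m / 10 m/s² = 2669.2 kg/m³
= 2.669 g/cm³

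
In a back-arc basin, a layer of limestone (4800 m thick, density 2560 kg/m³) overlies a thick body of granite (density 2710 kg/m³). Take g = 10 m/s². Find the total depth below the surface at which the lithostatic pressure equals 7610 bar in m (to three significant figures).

Pressure at base of upper layers: 2560×10×4800 = 1.229×10^8 Pa = 1229 bar
Remaining pressure to be supplied by granite: 7.610×10^8 − 1.229×10^8 = 6.381×10^8 Pa
Additional depth in granite = 6.381×10^8 Pa / (2710 kg/m³ × 10 m/s²) = 23547 m
Total depth = 4800 m + 23547 m = 28347 m

28300 m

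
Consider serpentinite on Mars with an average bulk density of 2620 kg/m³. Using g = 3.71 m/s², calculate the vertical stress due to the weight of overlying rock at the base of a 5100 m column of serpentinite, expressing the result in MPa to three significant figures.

49.6 MPa

serpentinite: 2620 kg/m³ × 3.71 m/s² × 5100 m = 4.957×10^7 Pa = 49.57 MPa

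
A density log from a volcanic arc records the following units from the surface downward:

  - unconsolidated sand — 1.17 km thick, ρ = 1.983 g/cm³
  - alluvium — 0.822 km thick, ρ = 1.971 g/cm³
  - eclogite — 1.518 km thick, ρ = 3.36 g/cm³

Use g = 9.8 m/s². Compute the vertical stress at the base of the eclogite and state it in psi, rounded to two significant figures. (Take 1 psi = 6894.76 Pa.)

13000 psi

unconsolidated sand: 1983 kg/m³ × 9.8 m/s² × 1170 m = 2.274×10^7 Pa = 3298 psi
alluvium: 1971 kg/m³ × 9.8 m/s² × 822 m = 1.588×10^7 Pa = 2303 psi
eclogite: 3360 kg/m³ × 9.8 m/s² × 1518 m = 4.998×10^7 Pa = 7250 psi
Total = 3298 + 2303 + 7250 = 12850 psi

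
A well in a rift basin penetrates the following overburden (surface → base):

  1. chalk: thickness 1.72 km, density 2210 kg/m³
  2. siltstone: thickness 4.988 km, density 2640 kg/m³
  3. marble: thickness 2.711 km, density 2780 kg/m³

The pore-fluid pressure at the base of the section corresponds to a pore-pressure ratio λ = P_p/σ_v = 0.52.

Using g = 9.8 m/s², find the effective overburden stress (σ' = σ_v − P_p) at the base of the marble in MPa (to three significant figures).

115 MPa

Overburden (lithostatic) stress σ_v:
chalk: 2210 kg/m³ × 9.8 m/s² × 1720 m = 3.725×10^7 Pa = 37.25 MPa
siltstone: 2640 kg/m³ × 9.8 m/s² × 4988 m = 1.290×10^8 Pa = 129.0 MPa
marble: 2780 kg/m³ × 9.8 m/s² × 2711 m = 7.386×10^7 Pa = 73.86 MPa
Total = 37.25 + 129.0 + 73.86 = 240.16 MPa
Pore pressure P_p = λ·σ_v = 0.52 × 240.2 MPa = 124.9 MPa
Effective stress σ' = σ_v − P_p = 240.2 − 124.9 = 115.28 MPa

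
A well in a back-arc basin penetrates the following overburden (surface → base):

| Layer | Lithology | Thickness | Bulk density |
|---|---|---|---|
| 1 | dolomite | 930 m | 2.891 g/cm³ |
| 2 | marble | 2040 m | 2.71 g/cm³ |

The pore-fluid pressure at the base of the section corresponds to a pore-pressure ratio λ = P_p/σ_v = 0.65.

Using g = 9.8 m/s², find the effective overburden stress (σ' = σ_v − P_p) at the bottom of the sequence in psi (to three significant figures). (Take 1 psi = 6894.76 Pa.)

4090 psi

Overburden (lithostatic) stress σ_v:
dolomite: 2891 kg/m³ × 9.8 m/s² × 930 m = 2.635×10^7 Pa = 26.35 MPa
marble: 2710 kg/m³ × 9.8 m/s² × 2040 m = 5.418×10^7 Pa = 54.18 MPa
Total = 26.35 + 54.18 = 80.527 MPa
Pore pressure P_p = λ·σ_v = 0.65 × 80.53 MPa = 52.34 MPa
Effective stress σ' = σ_v − P_p = 80.53 − 52.34 = 28.184 MPa = 4087.8 psi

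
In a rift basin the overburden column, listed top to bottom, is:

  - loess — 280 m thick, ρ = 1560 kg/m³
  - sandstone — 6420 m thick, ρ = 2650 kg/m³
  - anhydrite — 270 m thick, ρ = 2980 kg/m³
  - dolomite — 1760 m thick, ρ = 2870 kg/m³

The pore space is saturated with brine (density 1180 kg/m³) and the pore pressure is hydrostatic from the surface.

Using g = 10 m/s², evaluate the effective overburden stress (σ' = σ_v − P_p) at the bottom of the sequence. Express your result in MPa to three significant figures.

Overburden (lithostatic) stress σ_v:
loess: 1560 kg/m³ × 10 m/s² × 280 m = 4.368×10^6 Pa = 4.368 MPa
sandstone: 2650 kg/m³ × 10 m/s² × 6420 m = 1.701×10^8 Pa = 170.1 MPa
anhydrite: 2980 kg/m³ × 10 m/s² × 270 m = 8.046×10^6 Pa = 8.046 MPa
dolomite: 2870 kg/m³ × 10 m/s² × 1760 m = 5.051×10^7 Pa = 50.51 MPa
Total = 4.368 + 170.1 + 8.046 + 50.51 = 233.06 MPa
Pore pressure P_p = 1180 kg/m³ × 10 m/s² × 8730 m = 1.030×10^8 Pa = 103.0 MPa
Effective stress σ' = σ_v − P_p = 233.1 − 103.0 = 130.04 MPa

130 MPa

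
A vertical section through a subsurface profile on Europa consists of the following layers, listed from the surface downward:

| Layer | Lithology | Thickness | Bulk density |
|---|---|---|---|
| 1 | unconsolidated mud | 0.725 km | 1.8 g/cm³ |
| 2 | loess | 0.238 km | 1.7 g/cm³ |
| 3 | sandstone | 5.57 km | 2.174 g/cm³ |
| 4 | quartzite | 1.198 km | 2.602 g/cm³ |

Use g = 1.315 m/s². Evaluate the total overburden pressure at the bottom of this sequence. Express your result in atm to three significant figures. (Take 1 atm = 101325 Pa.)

unconsolidated mud: 1800 kg/m³ × 1.315 m/s² × 725 m = 1.716×10^6 Pa = 16.94 atm
loess: 1700 kg/m³ × 1.315 m/s² × 238 m = 5.320×10^5 Pa = 5.251 atm
sandstone: 2174 kg/m³ × 1.315 m/s² × 5570 m = 1.592×10^7 Pa = 157.2 atm
quartzite: 2602 kg/m³ × 1.315 m/s² × 1198 m = 4.099×10^6 Pa = 40.46 atm
Total = 16.94 + 5.251 + 157.2 + 40.46 = 219.80 atm

220 atm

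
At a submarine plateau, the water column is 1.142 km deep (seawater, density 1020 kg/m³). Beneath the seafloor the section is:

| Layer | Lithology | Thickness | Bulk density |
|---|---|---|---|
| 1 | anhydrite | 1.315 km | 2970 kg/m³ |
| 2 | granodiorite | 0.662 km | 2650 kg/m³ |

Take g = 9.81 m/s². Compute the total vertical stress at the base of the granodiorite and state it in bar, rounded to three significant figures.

670 bar

seawater: 1020 kg/m³ × 9.81 m/s² × 1142 m = 1.143×10^7 Pa = 114.3 bar
anhydrite: 2970 kg/m³ × 9.81 m/s² × 1315 m = 3.831×10^7 Pa = 383.1 bar
granodiorite: 2650 kg/m³ × 9.81 m/s² × 662 m = 1.721×10^7 Pa = 172.1 bar
Total = 114.3 + 383.1 + 172.1 = 669.50 bar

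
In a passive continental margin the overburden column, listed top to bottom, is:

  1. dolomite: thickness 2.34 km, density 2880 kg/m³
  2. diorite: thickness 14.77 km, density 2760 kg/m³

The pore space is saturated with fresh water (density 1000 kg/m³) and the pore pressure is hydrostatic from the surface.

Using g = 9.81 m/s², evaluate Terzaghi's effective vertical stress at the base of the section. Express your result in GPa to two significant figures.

0.30 GPa

Overburden (lithostatic) stress σ_v:
dolomite: 2880 kg/m³ × 9.81 m/s² × 2340 m = 6.611×10^7 Pa = 66.11 MPa
diorite: 2760 kg/m³ × 9.81 m/s² × 14770 m = 3.999×10^8 Pa = 399.9 MPa
Total = 66.11 + 399.9 = 466.02 MPa
Pore pressure P_p = 1000 kg/m³ × 9.81 m/s² × 17110 m = 1.678×10^8 Pa = 167.8 MPa
Effective stress σ' = σ_v − P_p = 466.0 − 167.8 = 298.17 MPa = 0.29817 GPa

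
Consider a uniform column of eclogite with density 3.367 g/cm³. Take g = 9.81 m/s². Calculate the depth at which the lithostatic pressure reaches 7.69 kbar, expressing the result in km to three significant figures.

23.3 km

h = P/(ρg) = 7.69 kbar / (3367 kg/m³ × 9.81 m/s²) = 7.690×10^8 Pa / 33030 Pa/m = 23282 m
= 23.282 km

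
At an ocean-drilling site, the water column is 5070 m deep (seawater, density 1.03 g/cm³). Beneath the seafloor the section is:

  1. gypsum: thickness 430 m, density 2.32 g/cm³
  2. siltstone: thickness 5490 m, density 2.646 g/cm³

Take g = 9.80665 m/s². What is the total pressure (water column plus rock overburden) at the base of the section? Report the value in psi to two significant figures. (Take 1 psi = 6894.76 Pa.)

30000 psi

seawater: 1030 kg/m³ × 9.80665 m/s² × 5070 m = 5.121×10^7 Pa = 7428 psi
gypsum: 2320 kg/m³ × 9.80665 m/s² × 430 m = 9.783×10^6 Pa = 1419 psi
siltstone: 2646 kg/m³ × 9.80665 m/s² × 5490 m = 1.425×10^8 Pa = 20662 psi
Total = 7428 + 1419 + 20662 = 29508 psi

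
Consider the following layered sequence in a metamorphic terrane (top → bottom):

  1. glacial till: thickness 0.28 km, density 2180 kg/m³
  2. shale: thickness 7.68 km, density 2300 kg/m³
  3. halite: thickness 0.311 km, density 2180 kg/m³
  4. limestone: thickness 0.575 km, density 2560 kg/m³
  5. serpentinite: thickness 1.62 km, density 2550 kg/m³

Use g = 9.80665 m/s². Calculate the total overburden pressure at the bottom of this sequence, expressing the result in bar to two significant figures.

2400 bar

glacial till: 2180 kg/m³ × 9.80665 m/s² × 280 m = 5.986×10^6 Pa = 59.86 bar
shale: 2300 kg/m³ × 9.80665 m/s² × 7680 m = 1.732×10^8 Pa = 1732 bar
halite: 2180 kg/m³ × 9.80665 m/s² × 311 m = 6.649×10^6 Pa = 66.49 bar
limestone: 2560 kg/m³ × 9.80665 m/s² × 575 m = 1.444×10^7 Pa = 144.4 bar
serpentinite: 2550 kg/m³ × 9.80665 m/s² × 1620 m = 4.051×10^7 Pa = 405.1 bar
Total = 59.86 + 1732 + 66.49 + 144.4 + 405.1 = 2408.1 bar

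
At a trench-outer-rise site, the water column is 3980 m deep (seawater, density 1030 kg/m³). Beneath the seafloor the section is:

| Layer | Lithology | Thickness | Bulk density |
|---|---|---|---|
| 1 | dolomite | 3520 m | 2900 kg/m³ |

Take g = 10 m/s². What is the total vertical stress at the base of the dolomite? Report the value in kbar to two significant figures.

1.4 kbar

seawater: 1030 kg/m³ × 10 m/s² × 3980 m = 4.099×10^7 Pa = 0.4099 kbar
dolomite: 2900 kg/m³ × 10 m/s² × 3520 m = 1.021×10^8 Pa = 1.021 kbar
Total = 0.4099 + 1.021 = 1.4307 kbar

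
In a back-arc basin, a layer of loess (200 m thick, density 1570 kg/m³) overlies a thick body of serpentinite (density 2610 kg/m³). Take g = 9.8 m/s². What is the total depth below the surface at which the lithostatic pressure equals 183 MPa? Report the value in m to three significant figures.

7230 m

Pressure at base of upper layers: 1570×9.8×200 = 3.077×10^6 Pa = 3.077 MPa
Remaining pressure to be supplied by serpentinite: 1.830×10^8 − 3.077×10^6 = 1.799×10^8 Pa
Additional depth in serpentinite = 1.799×10^8 Pa / (2610 kg/m³ × 9.8 m/s²) = 7034.3 m
Total depth = 200 m + 7034.3 m = 7234.3 m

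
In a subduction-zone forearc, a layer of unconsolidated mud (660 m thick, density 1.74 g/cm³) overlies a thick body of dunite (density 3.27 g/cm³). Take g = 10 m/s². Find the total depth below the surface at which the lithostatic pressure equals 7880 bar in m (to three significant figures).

Pressure at base of upper layers: 1740×10×660 = 1.148×10^7 Pa = 114.8 bar
Remaining pressure to be supplied by dunite: 7.880×10^8 − 1.148×10^7 = 7.765×10^8 Pa
Additional depth in dunite = 7.765×10^8 Pa / (3270 kg/m³ × 10 m/s²) = 23747 m
Total depth = 660 m + 23747 m = 24407 m

24400 m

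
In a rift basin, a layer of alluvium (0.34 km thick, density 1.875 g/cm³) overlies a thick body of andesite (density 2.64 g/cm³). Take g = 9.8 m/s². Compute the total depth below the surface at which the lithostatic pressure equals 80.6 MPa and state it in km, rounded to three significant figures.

Pressure at base of upper layers: 1875×9.8×340 = 6.247×10^6 Pa = 6.247 MPa
Remaining pressure to be supplied by andesite: 8.060×10^7 − 6.247×10^6 = 7.435×10^7 Pa
Additional depth in andesite = 7.435×10^7 Pa / (2640 kg/m³ × 9.8 m/s²) = 2873.9 m
Total depth = 340 m + 2873.9 m = 3213.9 m
= 3.2139 km

3.21 km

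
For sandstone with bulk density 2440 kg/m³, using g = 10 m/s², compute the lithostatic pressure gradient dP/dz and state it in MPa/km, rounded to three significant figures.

24.4 MPa/km

dP/dz = ρg = 2440 kg/m³ × 10 m/s² = 24400 Pa/m
= 24400 Pa/m × (1 MPa/km / 1000.0 Pa/m) = 24.400 MPa/km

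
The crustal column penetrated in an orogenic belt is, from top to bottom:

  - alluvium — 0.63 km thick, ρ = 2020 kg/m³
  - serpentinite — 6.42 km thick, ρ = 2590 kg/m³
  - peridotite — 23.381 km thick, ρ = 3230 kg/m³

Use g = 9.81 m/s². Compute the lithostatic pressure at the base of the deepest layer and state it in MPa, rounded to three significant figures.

916 MPa

alluvium: 2020 kg/m³ × 9.81 m/s² × 630 m = 1.248×10^7 Pa = 12.48 MPa
serpentinite: 2590 kg/m³ × 9.81 m/s² × 6420 m = 1.631×10^8 Pa = 163.1 MPa
peridotite: 3230 kg/m³ × 9.81 m/s² × 23381 m = 7.409×10^8 Pa = 740.9 MPa
Total = 12.48 + 163.1 + 740.9 = 916.46 MPa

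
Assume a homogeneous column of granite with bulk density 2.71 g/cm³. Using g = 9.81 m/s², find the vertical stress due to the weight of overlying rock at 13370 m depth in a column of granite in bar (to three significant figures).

3550 bar

granite: 2710 kg/m³ × 9.81 m/s² × 13370 m = 3.554×10^8 Pa = 3554 bar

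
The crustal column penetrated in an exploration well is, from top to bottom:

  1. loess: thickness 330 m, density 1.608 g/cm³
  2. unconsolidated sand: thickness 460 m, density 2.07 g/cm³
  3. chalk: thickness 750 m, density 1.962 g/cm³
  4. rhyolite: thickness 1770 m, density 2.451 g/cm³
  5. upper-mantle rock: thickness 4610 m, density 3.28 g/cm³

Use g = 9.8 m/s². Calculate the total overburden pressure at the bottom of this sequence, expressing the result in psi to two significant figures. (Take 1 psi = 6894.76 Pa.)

loess: 1608 kg/m³ × 9.8 m/s² × 330 m = 5.200×10^6 Pa = 754.2 psi
unconsolidated sand: 2070 kg/m³ × 9.8 m/s² × 460 m = 9.332×10^6 Pa = 1353 psi
chalk: 1962 kg/m³ × 9.8 m/s² × 750 m = 1.442×10^7 Pa = 2092 psi
rhyolite: 2451 kg/m³ × 9.8 m/s² × 1770 m = 4.252×10^7 Pa = 6166 psi
upper-mantle rock: 3280 kg/m³ × 9.8 m/s² × 4610 m = 1.482×10^8 Pa = 21492 psi
Total = 754.2 + 1353 + 2092 + 6166 + 21492 = 31858 psi

32000 psi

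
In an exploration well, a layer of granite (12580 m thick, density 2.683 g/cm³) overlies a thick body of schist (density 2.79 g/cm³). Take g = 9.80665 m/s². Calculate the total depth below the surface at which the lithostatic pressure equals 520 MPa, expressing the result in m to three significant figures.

Pressure at base of upper layers: 2683×9.80665×12580 = 3.310×10^8 Pa = 331.0 MPa
Remaining pressure to be supplied by schist: 5.200×10^8 − 3.310×10^8 = 1.890×10^8 Pa
Additional depth in schist = 1.890×10^8 Pa / (2790 kg/m³ × 9.80665 m/s²) = 6907.9 m
Total depth = 12580 m + 6907.9 m = 19488 m

19500 m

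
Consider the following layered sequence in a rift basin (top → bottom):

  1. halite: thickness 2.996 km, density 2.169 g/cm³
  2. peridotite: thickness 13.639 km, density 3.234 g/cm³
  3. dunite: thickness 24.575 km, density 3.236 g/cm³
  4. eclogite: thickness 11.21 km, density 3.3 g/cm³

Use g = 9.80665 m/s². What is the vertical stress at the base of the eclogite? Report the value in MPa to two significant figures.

halite: 2169 kg/m³ × 9.80665 m/s² × 2996 m = 6.373×10^7 Pa = 63.73 MPa
peridotite: 3234 kg/m³ × 9.80665 m/s² × 13639 m = 4.326×10^8 Pa = 432.6 MPa
dunite: 3236 kg/m³ × 9.80665 m/s² × 24575 m = 7.799×10^8 Pa = 779.9 MPa
eclogite: 3300 kg/m³ × 9.80665 m/s² × 11210 m = 3.628×10^8 Pa = 362.8 MPa
Total = 63.73 + 432.6 + 779.9 + 362.8 = 1638.9 MPa

1600 MPa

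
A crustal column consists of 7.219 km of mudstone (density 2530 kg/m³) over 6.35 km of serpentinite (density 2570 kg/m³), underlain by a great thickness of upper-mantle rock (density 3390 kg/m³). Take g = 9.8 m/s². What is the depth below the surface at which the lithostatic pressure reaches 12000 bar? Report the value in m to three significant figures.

39500 m

Pressure at base of upper layers: 2530×9.8×7219 + 2570×9.8×6350 = 3.389×10^8 Pa = 3389 bar
Remaining pressure to be supplied by upper-mantle rock: 1.200×10^9 − 3.389×10^8 = 8.611×10^8 Pa
Additional depth in upper-mantle rock = 8.611×10^8 Pa / (3390 kg/m³ × 9.8 m/s²) = 25919 m
Total depth = 13569 m + 25919 m = 39488 m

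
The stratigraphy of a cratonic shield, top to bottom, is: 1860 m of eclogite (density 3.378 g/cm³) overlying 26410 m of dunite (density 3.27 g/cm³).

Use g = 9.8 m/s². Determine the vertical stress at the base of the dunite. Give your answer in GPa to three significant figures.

eclogite: 3378 kg/m³ × 9.8 m/s² × 1860 m = 6.157×10^7 Pa = 0.06157 GPa
dunite: 3270 kg/m³ × 9.8 m/s² × 26410 m = 8.463×10^8 Pa = 0.8463 GPa
Total = 0.06157 + 0.8463 = 0.90791 GPa

0.908 GPa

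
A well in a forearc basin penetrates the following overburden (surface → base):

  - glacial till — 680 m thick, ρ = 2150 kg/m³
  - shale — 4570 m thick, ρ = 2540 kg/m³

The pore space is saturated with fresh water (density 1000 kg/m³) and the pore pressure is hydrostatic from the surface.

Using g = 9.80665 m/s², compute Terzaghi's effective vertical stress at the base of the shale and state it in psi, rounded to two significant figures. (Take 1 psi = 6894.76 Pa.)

11000 psi

Overburden (lithostatic) stress σ_v:
glacial till: 2150 kg/m³ × 9.80665 m/s² × 680 m = 1.434×10^7 Pa = 14.34 MPa
shale: 2540 kg/m³ × 9.80665 m/s² × 4570 m = 1.138×10^8 Pa = 113.8 MPa
Total = 14.34 + 113.8 = 128.17 MPa
Pore pressure P_p = 1000 kg/m³ × 9.80665 m/s² × 5250 m = 5.148×10^7 Pa = 51.48 MPa
Effective stress σ' = σ_v − P_p = 128.2 − 51.48 = 76.686 MPa = 11122 psi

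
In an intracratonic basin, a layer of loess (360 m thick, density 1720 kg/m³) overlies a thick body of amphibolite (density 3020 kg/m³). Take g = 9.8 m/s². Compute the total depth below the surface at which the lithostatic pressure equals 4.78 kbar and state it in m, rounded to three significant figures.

16300 m

Pressure at base of upper layers: 1720×9.8×360 = 6.068×10^6 Pa = 0.06068 kbar
Remaining pressure to be supplied by amphibolite: 4.780×10^8 − 6.068×10^6 = 4.719×10^8 Pa
Additional depth in amphibolite = 4.719×10^8 Pa / (3020 kg/m³ × 9.8 m/s²) = 15946 m
Total depth = 360 m + 15946 m = 16306 m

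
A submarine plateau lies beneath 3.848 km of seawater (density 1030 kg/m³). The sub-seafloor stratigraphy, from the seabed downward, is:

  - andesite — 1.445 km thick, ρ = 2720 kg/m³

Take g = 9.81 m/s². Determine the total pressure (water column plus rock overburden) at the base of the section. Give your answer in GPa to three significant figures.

0.0774 GPa

seawater: 1030 kg/m³ × 9.81 m/s² × 3848 m = 3.888×10^7 Pa = 0.03888 GPa
andesite: 2720 kg/m³ × 9.81 m/s² × 1445 m = 3.856×10^7 Pa = 0.03856 GPa
Total = 0.03888 + 0.03856 = 0.077439 GPa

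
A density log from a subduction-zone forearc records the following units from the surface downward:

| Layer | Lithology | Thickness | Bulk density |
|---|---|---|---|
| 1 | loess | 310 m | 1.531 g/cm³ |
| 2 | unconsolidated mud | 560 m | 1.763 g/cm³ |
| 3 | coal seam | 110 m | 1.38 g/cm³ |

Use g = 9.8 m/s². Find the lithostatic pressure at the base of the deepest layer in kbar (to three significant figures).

loess: 1531 kg/m³ × 9.8 m/s² × 310 m = 4.651×10^6 Pa = 0.04651 kbar
unconsolidated mud: 1763 kg/m³ × 9.8 m/s² × 560 m = 9.675×10^6 Pa = 0.09675 kbar
coal seam: 1380 kg/m³ × 9.8 m/s² × 110 m = 1.488×10^6 Pa = 0.01488 kbar
Total = 0.04651 + 0.09675 + 0.01488 = 0.15814 kbar

0.158 kbar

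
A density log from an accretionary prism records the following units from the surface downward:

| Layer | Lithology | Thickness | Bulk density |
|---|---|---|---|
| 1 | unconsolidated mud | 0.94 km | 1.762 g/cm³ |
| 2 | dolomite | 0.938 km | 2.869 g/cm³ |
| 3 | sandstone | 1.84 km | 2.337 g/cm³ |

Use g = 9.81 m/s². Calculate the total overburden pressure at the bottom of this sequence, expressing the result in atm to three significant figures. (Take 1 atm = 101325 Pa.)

unconsolidated mud: 1762 kg/m³ × 9.81 m/s² × 940 m = 1.625×10^7 Pa = 160.4 atm
dolomite: 2869 kg/m³ × 9.81 m/s² × 938 m = 2.640×10^7 Pa = 260.5 atm
sandstone: 2337 kg/m³ × 9.81 m/s² × 1840 m = 4.218×10^7 Pa = 416.3 atm
Total = 160.4 + 260.5 + 416.3 = 837.22 atm

837 atm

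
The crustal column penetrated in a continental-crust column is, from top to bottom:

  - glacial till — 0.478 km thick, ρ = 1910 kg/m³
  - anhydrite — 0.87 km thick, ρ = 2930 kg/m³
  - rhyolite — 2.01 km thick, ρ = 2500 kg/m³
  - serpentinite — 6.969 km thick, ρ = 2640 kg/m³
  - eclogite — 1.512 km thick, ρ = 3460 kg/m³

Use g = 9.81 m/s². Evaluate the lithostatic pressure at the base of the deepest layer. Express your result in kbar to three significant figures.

glacial till: 1910 kg/m³ × 9.81 m/s² × 478 m = 8.956×10^6 Pa = 0.08956 kbar
anhydrite: 2930 kg/m³ × 9.81 m/s² × 870 m = 2.501×10^7 Pa = 0.2501 kbar
rhyolite: 2500 kg/m³ × 9.81 m/s² × 2010 m = 4.930×10^7 Pa = 0.4930 kbar
serpentinite: 2640 kg/m³ × 9.81 m/s² × 6969 m = 1.805×10^8 Pa = 1.805 kbar
eclogite: 3460 kg/m³ × 9.81 m/s² × 1512 m = 5.132×10^7 Pa = 0.5132 kbar
Total = 0.08956 + 0.2501 + 0.4930 + 1.805 + 0.5132 = 3.1507 kbar

3.15 kbar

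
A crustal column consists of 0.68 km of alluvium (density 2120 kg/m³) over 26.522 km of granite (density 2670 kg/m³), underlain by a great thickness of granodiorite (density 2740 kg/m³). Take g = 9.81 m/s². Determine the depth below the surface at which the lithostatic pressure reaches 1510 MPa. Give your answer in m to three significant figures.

57000 m

Pressure at base of upper layers: 2120×9.81×680 + 2670×9.81×26522 = 7.088×10^8 Pa = 708.8 MPa
Remaining pressure to be supplied by granodiorite: 1.510×10^9 − 7.088×10^8 = 8.012×10^8 Pa
Additional depth in granodiorite = 8.012×10^8 Pa / (2740 kg/m³ × 9.81 m/s²) = 29806 m
Total depth = 27202 m + 29806 m = 57008 m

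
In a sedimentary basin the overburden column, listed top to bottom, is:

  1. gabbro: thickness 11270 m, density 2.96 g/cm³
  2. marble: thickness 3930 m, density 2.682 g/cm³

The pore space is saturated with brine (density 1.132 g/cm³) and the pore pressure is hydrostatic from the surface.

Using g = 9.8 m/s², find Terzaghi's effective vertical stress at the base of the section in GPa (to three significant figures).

Overburden (lithostatic) stress σ_v:
gabbro: 2960 kg/m³ × 9.8 m/s² × 11270 m = 3.269×10^8 Pa = 326.9 MPa
marble: 2682 kg/m³ × 9.8 m/s² × 3930 m = 1.033×10^8 Pa = 103.3 MPa
Total = 326.9 + 103.3 = 430.21 MPa
Pore pressure P_p = 1132 kg/m³ × 9.8 m/s² × 15200 m = 1.686×10^8 Pa = 168.6 MPa
Effective stress σ' = σ_v − P_p = 430.2 − 168.6 = 261.59 MPa = 0.26159 GPa

0.262 GPa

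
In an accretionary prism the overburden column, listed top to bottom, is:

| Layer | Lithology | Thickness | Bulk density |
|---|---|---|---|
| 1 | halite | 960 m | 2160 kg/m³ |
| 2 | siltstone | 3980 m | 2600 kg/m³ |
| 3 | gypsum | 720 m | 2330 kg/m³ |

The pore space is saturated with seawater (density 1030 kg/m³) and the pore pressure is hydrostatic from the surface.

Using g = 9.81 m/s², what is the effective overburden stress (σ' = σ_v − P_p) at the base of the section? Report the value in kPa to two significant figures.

Overburden (lithostatic) stress σ_v:
halite: 2160 kg/m³ × 9.81 m/s² × 960 m = 2.034×10^7 Pa = 20.34 MPa
siltstone: 2600 kg/m³ × 9.81 m/s² × 3980 m = 1.015×10^8 Pa = 101.5 MPa
gypsum: 2330 kg/m³ × 9.81 m/s² × 720 m = 1.646×10^7 Pa = 16.46 MPa
Total = 20.34 + 101.5 + 16.46 = 138.31 MPa
Pore pressure P_p = 1030 kg/m³ × 9.81 m/s² × 5660 m = 5.719×10^7 Pa = 57.19 MPa
Effective stress σ' = σ_v − P_p = 138.3 − 57.19 = 81.123 MPa = 81123 kPa

81000 kPa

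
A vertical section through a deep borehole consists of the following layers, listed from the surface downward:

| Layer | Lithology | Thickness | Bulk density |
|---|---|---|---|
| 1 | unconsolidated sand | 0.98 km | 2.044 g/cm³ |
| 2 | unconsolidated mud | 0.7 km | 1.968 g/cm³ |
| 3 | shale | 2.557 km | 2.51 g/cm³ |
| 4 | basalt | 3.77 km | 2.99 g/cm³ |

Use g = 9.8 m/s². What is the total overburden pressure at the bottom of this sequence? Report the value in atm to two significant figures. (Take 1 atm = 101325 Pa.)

unconsolidated sand: 2044 kg/m³ × 9.8 m/s² × 980 m = 1.963×10^7 Pa = 193.7 atm
unconsolidated mud: 1968 kg/m³ × 9.8 m/s² × 700 m = 1.350×10^7 Pa = 133.2 atm
shale: 2510 kg/m³ × 9.8 m/s² × 2557 m = 6.290×10^7 Pa = 620.7 atm
basalt: 2990 kg/m³ × 9.8 m/s² × 3770 m = 1.105×10^8 Pa = 1090 atm
Total = 193.7 + 133.2 + 620.7 + 1090 = 2038.0 atm

2000 atm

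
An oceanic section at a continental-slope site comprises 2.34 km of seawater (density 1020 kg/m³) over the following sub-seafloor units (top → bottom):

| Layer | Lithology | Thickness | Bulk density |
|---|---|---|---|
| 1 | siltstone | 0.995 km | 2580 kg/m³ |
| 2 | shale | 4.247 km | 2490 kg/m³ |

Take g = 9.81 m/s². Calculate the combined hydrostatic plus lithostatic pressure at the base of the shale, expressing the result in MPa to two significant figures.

seawater: 1020 kg/m³ × 9.81 m/s² × 2340 m = 2.341×10^7 Pa = 23.41 MPa
siltstone: 2580 kg/m³ × 9.81 m/s² × 995 m = 2.518×10^7 Pa = 25.18 MPa
shale: 2490 kg/m³ × 9.81 m/s² × 4247 m = 1.037×10^8 Pa = 103.7 MPa
Total = 23.41 + 25.18 + 103.7 = 152.34 MPa

150 MPa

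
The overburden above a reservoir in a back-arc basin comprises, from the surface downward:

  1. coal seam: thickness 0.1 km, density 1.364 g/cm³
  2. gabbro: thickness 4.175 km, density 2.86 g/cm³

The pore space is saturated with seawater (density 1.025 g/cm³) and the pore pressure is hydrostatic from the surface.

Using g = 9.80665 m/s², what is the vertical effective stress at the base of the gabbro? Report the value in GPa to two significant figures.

Overburden (lithostatic) stress σ_v:
coal seam: 1364 kg/m³ × 9.80665 m/s² × 100 m = 1.338×10^6 Pa = 1.338 MPa
gabbro: 2860 kg/m³ × 9.80665 m/s² × 4175 m = 1.171×10^8 Pa = 117.1 MPa
Total = 1.338 + 117.1 = 118.43 MPa
Pore pressure P_p = 1025 kg/m³ × 9.80665 m/s² × 4275 m = 4.297×10^7 Pa = 42.97 MPa
Effective stress σ' = σ_v − P_p = 118.4 − 42.97 = 75.462 MPa = 0.075462 GPa

0.075 GPa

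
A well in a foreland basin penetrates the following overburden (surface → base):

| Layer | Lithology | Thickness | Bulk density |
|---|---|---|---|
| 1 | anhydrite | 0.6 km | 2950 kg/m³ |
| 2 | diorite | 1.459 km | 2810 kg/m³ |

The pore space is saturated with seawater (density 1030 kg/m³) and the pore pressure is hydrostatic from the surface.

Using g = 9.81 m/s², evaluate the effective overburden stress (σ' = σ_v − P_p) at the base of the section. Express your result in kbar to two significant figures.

Overburden (lithostatic) stress σ_v:
anhydrite: 2950 kg/m³ × 9.81 m/s² × 600 m = 1.736×10^7 Pa = 17.36 MPa
diorite: 2810 kg/m³ × 9.81 m/s² × 1459 m = 4.022×10^7 Pa = 40.22 MPa
Total = 17.36 + 40.22 = 57.583 MPa
Pore pressure P_p = 1030 kg/m³ × 9.81 m/s² × 2059 m = 2.080×10^7 Pa = 20.80 MPa
Effective stress σ' = σ_v − P_p = 57.58 − 20.80 = 36.778 MPa = 0.36778 kbar

0.37 kbar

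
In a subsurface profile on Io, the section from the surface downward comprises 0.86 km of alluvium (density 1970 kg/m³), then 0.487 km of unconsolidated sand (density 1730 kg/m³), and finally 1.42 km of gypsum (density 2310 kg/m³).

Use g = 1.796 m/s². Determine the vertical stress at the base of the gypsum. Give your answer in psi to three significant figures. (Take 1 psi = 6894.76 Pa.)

alluvium: 1970 kg/m³ × 1.796 m/s² × 860 m = 3.043×10^6 Pa = 441.3 psi
unconsolidated sand: 1730 kg/m³ × 1.796 m/s² × 487 m = 1.513×10^6 Pa = 219.5 psi
gypsum: 2310 kg/m³ × 1.796 m/s² × 1420 m = 5.891×10^6 Pa = 854.5 psi
Total = 441.3 + 219.5 + 854.5 = 1515.2 psi

1520 psi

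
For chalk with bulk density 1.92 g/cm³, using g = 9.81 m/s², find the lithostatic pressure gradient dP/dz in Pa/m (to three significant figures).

dP/dz = ρg = 1920 kg/m³ × 9.81 m/s² = 18835 Pa/m

18800 Pa/m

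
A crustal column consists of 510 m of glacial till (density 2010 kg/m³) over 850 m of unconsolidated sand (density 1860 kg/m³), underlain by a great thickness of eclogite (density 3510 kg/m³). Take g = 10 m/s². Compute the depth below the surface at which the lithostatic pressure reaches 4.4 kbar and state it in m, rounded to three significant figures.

Pressure at base of upper layers: 2010×10×510 + 1860×10×850 = 2.606×10^7 Pa = 0.2606 kbar
Remaining pressure to be supplied by eclogite: 4.400×10^8 − 2.606×10^7 = 4.139×10^8 Pa
Additional depth in eclogite = 4.139×10^8 Pa / (3510 kg/m³ × 10 m/s²) = 11793 m
Total depth = 1360 m + 11793 m = 13153 m

13200 m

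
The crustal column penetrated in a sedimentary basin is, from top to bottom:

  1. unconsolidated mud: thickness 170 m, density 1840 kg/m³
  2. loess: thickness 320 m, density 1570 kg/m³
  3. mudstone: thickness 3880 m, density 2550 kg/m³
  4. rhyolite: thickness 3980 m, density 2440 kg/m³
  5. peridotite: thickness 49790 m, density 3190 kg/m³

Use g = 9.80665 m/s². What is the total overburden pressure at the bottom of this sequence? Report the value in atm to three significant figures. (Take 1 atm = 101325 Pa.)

unconsolidated mud: 1840 kg/m³ × 9.80665 m/s² × 170 m = 3.068×10^6 Pa = 30.27 atm
loess: 1570 kg/m³ × 9.80665 m/s² × 320 m = 4.927×10^6 Pa = 48.62 atm
mudstone: 2550 kg/m³ × 9.80665 m/s² × 3880 m = 9.703×10^7 Pa = 957.6 atm
rhyolite: 2440 kg/m³ × 9.80665 m/s² × 3980 m = 9.523×10^7 Pa = 939.9 atm
peridotite: 3190 kg/m³ × 9.80665 m/s² × 49790 m = 1.558×10^9 Pa = 15372 atm
Total = 30.27 + 48.62 + 957.6 + 939.9 + 15372 = 17349 atm

17300 atm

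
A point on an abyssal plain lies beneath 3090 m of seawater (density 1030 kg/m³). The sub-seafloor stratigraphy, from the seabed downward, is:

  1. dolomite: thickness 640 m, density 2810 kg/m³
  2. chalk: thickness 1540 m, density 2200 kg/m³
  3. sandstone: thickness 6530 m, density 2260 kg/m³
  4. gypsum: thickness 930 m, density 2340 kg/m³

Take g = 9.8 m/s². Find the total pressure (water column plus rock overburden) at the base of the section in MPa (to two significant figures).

seawater: 1030 kg/m³ × 9.8 m/s² × 3090 m = 3.119×10^7 Pa = 31.19 MPa
dolomite: 2810 kg/m³ × 9.8 m/s² × 640 m = 1.762×10^7 Pa = 17.62 MPa
chalk: 2200 kg/m³ × 9.8 m/s² × 1540 m = 3.320×10^7 Pa = 33.20 MPa
sandstone: 2260 kg/m³ × 9.8 m/s² × 6530 m = 1.446×10^8 Pa = 144.6 MPa
gypsum: 2340 kg/m³ × 9.8 m/s² × 930 m = 2.133×10^7 Pa = 21.33 MPa
Total = 31.19 + 17.62 + 33.20 + 144.6 + 21.33 = 247.97 MPa

250 MPa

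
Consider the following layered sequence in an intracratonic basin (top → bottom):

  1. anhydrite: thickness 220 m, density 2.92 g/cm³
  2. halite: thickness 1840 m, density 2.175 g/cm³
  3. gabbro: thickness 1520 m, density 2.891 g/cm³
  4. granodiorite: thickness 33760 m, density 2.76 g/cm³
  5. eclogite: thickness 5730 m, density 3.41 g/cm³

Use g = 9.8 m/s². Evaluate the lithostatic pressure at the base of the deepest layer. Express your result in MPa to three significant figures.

1190 MPa

anhydrite: 2920 kg/m³ × 9.8 m/s² × 220 m = 6.296×10^6 Pa = 6.296 MPa
halite: 2175 kg/m³ × 9.8 m/s² × 1840 m = 3.922×10^7 Pa = 39.22 MPa
gabbro: 2891 kg/m³ × 9.8 m/s² × 1520 m = 4.306×10^7 Pa = 43.06 MPa
granodiorite: 2760 kg/m³ × 9.8 m/s² × 33760 m = 9.131×10^8 Pa = 913.1 MPa
eclogite: 3410 kg/m³ × 9.8 m/s² × 5730 m = 1.915×10^8 Pa = 191.5 MPa
Total = 6.296 + 39.22 + 43.06 + 913.1 + 191.5 = 1193.2 MPa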